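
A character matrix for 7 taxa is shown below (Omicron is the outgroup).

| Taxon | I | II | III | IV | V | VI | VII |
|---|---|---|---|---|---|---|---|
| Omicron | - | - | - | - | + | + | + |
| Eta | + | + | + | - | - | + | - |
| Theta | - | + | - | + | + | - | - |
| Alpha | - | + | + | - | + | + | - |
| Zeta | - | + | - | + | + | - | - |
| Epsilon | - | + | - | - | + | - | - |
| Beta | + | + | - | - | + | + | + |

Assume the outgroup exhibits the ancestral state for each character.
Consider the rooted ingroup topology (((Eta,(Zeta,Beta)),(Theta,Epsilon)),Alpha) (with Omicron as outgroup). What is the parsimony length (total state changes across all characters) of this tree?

Map each character onto (((Eta,(Zeta,Beta)),(Theta,Epsilon)),Alpha) (rooted by Omicron) and count the minimum state changes it requires (Fitch parsimony):
I: 2; II: 1; III: 2; IV: 2; V: 1; VI: 2; VII: 2.
Total tree length = 12.

12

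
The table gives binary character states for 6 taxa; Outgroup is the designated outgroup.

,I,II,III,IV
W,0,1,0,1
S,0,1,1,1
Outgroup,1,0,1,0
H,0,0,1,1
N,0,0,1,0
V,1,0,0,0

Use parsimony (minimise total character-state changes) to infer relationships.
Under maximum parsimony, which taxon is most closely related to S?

Character polarity is set by the outgroup: the derived state is whichever differs from the outgroup's state, so for I, III the derived state is '0', and for the remaining characters it is '1'.
I (derived state '0') is shared by H, N, S, and W — a synapomorphy uniting that clade.
II: derived state '1' in S and W only — synapomorphy for {S, W}.
III (state '0') occurs in V and W but conflicts with the nesting implied by the other characters — most parsimoniously interpreted as homoplasy.
IV: derived state '1' in H, S, and W only — synapomorphy for {H, S, W}.
Most parsimonious ingroup topology: (V,(((S,W),H),N)).
S and W form a cherry on this tree, so they are sister taxa.

W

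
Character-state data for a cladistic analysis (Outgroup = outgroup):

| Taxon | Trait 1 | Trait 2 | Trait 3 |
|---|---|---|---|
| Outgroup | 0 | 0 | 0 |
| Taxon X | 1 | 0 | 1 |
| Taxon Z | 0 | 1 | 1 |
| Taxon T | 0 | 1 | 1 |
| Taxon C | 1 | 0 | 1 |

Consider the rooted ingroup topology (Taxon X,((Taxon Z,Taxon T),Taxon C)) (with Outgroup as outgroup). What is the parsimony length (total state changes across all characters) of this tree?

4

Map each character onto (Taxon X,((Taxon Z,Taxon T),Taxon C)) (rooted by Outgroup) and count the minimum state changes it requires (Fitch parsimony):
Trait 1: 2; Trait 2: 1; Trait 3: 1.
Total tree length = 4.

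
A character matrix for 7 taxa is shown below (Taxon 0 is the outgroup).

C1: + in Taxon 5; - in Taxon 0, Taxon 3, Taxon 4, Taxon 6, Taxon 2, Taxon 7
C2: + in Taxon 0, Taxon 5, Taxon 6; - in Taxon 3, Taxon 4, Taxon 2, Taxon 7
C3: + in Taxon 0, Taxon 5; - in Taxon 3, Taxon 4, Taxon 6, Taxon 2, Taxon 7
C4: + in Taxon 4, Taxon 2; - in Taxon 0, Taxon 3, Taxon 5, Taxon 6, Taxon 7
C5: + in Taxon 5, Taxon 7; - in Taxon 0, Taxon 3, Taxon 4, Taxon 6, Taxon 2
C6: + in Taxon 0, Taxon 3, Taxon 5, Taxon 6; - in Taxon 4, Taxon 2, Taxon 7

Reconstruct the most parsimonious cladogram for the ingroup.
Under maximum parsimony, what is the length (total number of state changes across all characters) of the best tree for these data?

Character polarity is set by the outgroup: the derived state is whichever differs from the outgroup's state, so for C2, C3, C6 the derived state is '-', and for the remaining characters it is '+'.
C1: derived state '+' in Taxon 5 only — an autapomorphy, so it tells us nothing about relationships among taxa.
Only Taxon 2, Taxon 3, Taxon 4, and Taxon 7 show the derived state '-' for C2, supporting them as a clade.
Only Taxon 2, Taxon 3, Taxon 4, Taxon 6, and Taxon 7 show the derived state '-' for C3, supporting them as a clade.
Only Taxon 2 and Taxon 4 show the derived state '+' for C4, supporting them as a clade.
C5 groups Taxon 5 and Taxon 7, which is incompatible with the clades supported by the remaining characters; treating it as convergent (homoplasy) costs fewer steps than any alternative tree.
C6 (derived state '-') is shared by Taxon 2, Taxon 4, and Taxon 7 — a synapomorphy uniting that clade.
Most parsimonious ingroup topology: (((Taxon 3,((Taxon 4,Taxon 2),Taxon 7)),Taxon 6),Taxon 5).
Changes per character on this tree: C1: 1; C2: 1; C3: 1; C4: 1; C5: 2; C6: 1.
Total = 7.

7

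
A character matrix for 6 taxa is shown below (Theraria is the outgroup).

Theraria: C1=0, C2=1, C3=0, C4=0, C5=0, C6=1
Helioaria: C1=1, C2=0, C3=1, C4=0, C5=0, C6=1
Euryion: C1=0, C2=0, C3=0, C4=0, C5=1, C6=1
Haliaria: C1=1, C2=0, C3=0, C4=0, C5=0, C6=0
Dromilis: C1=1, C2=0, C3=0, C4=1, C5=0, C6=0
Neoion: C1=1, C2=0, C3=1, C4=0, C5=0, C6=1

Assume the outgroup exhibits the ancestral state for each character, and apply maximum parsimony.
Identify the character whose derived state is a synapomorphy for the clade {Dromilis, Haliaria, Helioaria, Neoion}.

Character polarity is set by the outgroup: the derived state is whichever differs from the outgroup's state, so for C2, C6 the derived state is '0', and for the remaining characters it is '1'.
C1: derived state '1' in Dromilis, Haliaria, Helioaria, and Neoion only — synapomorphy for {Dromilis, Haliaria, Helioaria, Neoion}.
C2 (derived state '0') is shared by all ingroup taxa — unites the whole ingroup.
Only Helioaria and Neoion show the derived state '1' for C3, supporting them as a clade.
C4: derived state '1' in Dromilis only — an autapomorphy, so it tells us nothing about relationships among taxa.
C5 (derived state '1') is unique to Euryion (autapomorphy; uninformative for grouping).
C6: derived state '0' in Dromilis and Haliaria only — synapomorphy for {Dromilis, Haliaria}.
Most parsimonious ingroup topology: (((Dromilis,Haliaria),(Helioaria,Neoion)),Euryion).
The clade {Dromilis, Haliaria, Helioaria, Neoion} is supported by C1: its derived state '1' occurs in exactly those taxa and in no other taxon (including the outgroup).

C1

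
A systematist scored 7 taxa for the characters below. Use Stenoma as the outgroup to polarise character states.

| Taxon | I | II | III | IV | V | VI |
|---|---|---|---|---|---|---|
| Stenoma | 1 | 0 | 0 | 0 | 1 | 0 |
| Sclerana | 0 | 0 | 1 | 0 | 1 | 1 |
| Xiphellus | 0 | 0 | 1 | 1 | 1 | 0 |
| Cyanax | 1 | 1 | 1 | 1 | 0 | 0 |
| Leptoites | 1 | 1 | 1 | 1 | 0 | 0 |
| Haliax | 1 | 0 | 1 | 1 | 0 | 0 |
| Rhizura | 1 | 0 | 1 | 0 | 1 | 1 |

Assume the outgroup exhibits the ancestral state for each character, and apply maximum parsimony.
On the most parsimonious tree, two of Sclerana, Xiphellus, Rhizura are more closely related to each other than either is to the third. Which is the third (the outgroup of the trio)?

Xiphellus

Character polarity is set by the outgroup: the derived state is whichever differs from the outgroup's state, so for I, V the derived state is '0', and for the remaining characters it is '1'.
I (state '0') occurs in Sclerana and Xiphellus but conflicts with the nesting implied by the other characters — most parsimoniously interpreted as homoplasy.
II (derived state '1') is shared by Cyanax and Leptoites — a synapomorphy uniting that clade.
III (derived state '1') is shared by all ingroup taxa — unites the whole ingroup.
IV (derived state '1') is shared by Cyanax, Haliax, Leptoites, and Xiphellus — a synapomorphy uniting that clade.
V (derived state '0') is shared by Cyanax, Haliax, and Leptoites — a synapomorphy uniting that clade.
VI: derived state '1' in Rhizura and Sclerana only — synapomorphy for {Rhizura, Sclerana}.
Most parsimonious ingroup topology: ((Sclerana,Rhizura),(Xiphellus,((Cyanax,Leptoites),Haliax))).
Rhizura and Sclerana share a more recent common ancestor with each other than either does with Xiphellus, so Xiphellus is the least closely related of the three.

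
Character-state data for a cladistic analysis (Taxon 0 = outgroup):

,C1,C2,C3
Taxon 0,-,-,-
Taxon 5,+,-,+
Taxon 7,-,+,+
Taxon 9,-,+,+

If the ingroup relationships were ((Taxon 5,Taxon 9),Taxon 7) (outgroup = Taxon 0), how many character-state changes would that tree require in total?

4

Map each character onto ((Taxon 5,Taxon 9),Taxon 7) (rooted by Taxon 0) and count the minimum state changes it requires (Fitch parsimony):
C1: 1; C2: 2; C3: 1.
Total tree length = 4.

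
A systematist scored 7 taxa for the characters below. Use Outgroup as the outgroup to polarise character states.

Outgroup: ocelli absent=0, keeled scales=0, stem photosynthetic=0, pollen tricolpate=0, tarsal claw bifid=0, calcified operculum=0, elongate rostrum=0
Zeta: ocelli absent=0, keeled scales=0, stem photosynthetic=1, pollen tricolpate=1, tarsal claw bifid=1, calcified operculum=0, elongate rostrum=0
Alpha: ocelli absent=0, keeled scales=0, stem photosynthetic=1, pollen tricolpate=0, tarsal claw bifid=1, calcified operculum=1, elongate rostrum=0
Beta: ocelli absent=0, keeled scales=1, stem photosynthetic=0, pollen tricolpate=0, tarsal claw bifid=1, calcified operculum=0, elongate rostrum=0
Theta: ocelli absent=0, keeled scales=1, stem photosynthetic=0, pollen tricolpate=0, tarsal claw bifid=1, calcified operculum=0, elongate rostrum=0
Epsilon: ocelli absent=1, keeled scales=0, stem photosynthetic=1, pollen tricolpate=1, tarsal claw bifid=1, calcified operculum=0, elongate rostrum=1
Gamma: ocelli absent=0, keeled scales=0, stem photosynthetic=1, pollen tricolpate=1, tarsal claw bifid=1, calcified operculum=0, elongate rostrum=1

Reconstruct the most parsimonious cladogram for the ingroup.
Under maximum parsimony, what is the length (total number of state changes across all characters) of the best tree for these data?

The outgroup has state '0' for every character, so '1' is the derived state throughout.
ocelli absent: derived state '1' in Epsilon only — an autapomorphy, so it tells us nothing about relationships among taxa.
keeled scales: derived state '1' in Beta and Theta only — synapomorphy for {Beta, Theta}.
Only Alpha, Epsilon, Gamma, and Zeta show the derived state '1' for stem photosynthetic, supporting them as a clade.
pollen tricolpate: derived state '1' in Epsilon, Gamma, and Zeta only — synapomorphy for {Epsilon, Gamma, Zeta}.
tarsal claw bifid (derived state '1') is shared by all ingroup taxa — unites the whole ingroup.
calcified operculum (derived state '1') is unique to Alpha (autapomorphy; uninformative for grouping).
elongate rostrum: derived state '1' in Epsilon and Gamma only — synapomorphy for {Epsilon, Gamma}.
Most parsimonious ingroup topology: (((Zeta,(Epsilon,Gamma)),Alpha),(Beta,Theta)).
Changes per character on this tree: ocelli absent: 1; keeled scales: 1; stem photosynthetic: 1; pollen tricolpate: 1; tarsal claw bifid: 1; calcified operculum: 1; elongate rostrum: 1.
Total = 7.

7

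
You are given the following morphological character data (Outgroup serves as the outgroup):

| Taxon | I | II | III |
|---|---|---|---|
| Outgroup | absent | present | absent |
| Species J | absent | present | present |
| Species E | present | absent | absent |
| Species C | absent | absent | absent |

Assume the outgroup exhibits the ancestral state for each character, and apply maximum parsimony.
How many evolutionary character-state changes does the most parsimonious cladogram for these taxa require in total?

Character polarity is set by the outgroup: the derived state is whichever differs from the outgroup's state, so for II the derived state is 'absent', and for the remaining characters it is 'present'.
I: derived state 'present' in Species E only — an autapomorphy, so it tells us nothing about relationships among taxa.
Only Species C and Species E show the derived state 'absent' for II, supporting them as a clade.
III (derived state 'present') is unique to Species J (autapomorphy; uninformative for grouping).
Most parsimonious ingroup topology: (Species J,(Species E,Species C)).
Changes per character on this tree: I: 1; II: 1; III: 1.
Total = 3.

3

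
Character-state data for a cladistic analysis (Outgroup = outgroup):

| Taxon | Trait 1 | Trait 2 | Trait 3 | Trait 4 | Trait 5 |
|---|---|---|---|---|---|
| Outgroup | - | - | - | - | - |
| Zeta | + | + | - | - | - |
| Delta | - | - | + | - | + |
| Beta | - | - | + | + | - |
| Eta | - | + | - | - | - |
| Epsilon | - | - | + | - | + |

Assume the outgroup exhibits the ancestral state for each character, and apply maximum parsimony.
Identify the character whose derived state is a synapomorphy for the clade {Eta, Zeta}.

The outgroup has state '-' for every character, so '+' is the derived state throughout.
Trait 1: derived state '+' in Zeta only — an autapomorphy, so it tells us nothing about relationships among taxa.
Only Eta and Zeta show the derived state '+' for Trait 2, supporting them as a clade.
Trait 3: derived state '+' in Beta, Delta, and Epsilon only — synapomorphy for {Beta, Delta, Epsilon}.
Trait 4: derived state '+' in Beta only — an autapomorphy, so it tells us nothing about relationships among taxa.
Trait 5: derived state '+' in Delta and Epsilon only — synapomorphy for {Delta, Epsilon}.
Most parsimonious ingroup topology: ((Zeta,Eta),((Delta,Epsilon),Beta)).
The clade {Eta, Zeta} is supported by Trait 2: its derived state '+' occurs in exactly those taxa and in no other taxon (including the outgroup).

Trait 2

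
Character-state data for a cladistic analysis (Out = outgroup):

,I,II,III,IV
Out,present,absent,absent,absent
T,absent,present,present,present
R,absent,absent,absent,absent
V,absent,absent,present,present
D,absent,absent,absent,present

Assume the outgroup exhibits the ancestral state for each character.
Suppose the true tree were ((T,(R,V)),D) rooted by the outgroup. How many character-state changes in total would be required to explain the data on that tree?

6

Map each character onto ((T,(R,V)),D) (rooted by Out) and count the minimum state changes it requires (Fitch parsimony):
I: 1; II: 1; III: 2; IV: 2.
Total tree length = 6.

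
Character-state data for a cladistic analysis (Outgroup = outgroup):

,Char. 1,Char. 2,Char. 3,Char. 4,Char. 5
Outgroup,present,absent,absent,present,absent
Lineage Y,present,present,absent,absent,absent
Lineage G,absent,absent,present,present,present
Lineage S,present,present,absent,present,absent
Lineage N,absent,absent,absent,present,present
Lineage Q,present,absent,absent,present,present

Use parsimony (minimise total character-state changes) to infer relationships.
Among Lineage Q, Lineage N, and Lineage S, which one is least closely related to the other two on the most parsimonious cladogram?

Lineage S

Character polarity is set by the outgroup: the derived state is whichever differs from the outgroup's state, so for Char. 1, Char. 4 the derived state is 'absent', and for the remaining characters it is 'present'.
Char. 1: derived state 'absent' in Lineage G and Lineage N only — synapomorphy for {Lineage G, Lineage N}.
Char. 2: derived state 'present' in Lineage S and Lineage Y only — synapomorphy for {Lineage S, Lineage Y}.
Char. 3: derived state 'present' in Lineage G only — an autapomorphy, so it tells us nothing about relationships among taxa.
Char. 4: derived state 'absent' in Lineage Y only — an autapomorphy, so it tells us nothing about relationships among taxa.
Char. 5: derived state 'present' in Lineage G, Lineage N, and Lineage Q only — synapomorphy for {Lineage G, Lineage N, Lineage Q}.
Most parsimonious ingroup topology: ((Lineage Y,Lineage S),((Lineage G,Lineage N),Lineage Q)).
Lineage N and Lineage Q share a more recent common ancestor with each other than either does with Lineage S, so Lineage S is the least closely related of the three.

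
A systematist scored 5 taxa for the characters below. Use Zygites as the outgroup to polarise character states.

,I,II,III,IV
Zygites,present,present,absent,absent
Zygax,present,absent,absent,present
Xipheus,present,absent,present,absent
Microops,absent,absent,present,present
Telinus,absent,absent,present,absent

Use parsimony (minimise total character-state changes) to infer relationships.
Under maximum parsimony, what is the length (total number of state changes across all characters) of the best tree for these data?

Character polarity is set by the outgroup: the derived state is whichever differs from the outgroup's state, so for I, II the derived state is 'absent', and for the remaining characters it is 'present'.
I (derived state 'absent') is shared by Microops and Telinus — a synapomorphy uniting that clade.
All ingroup taxa share the derived state 'absent' for II; it defines the ingroup but does not resolve relationships within it.
III (derived state 'present') is shared by Microops, Telinus, and Xipheus — a synapomorphy uniting that clade.
IV groups Microops and Zygax, which is incompatible with the clades supported by the remaining characters; treating it as convergent (homoplasy) costs fewer steps than any alternative tree.
Most parsimonious ingroup topology: (Zygax,(Xipheus,(Microops,Telinus))).
Changes per character on this tree: I: 1; II: 1; III: 1; IV: 2.
Total = 5.

5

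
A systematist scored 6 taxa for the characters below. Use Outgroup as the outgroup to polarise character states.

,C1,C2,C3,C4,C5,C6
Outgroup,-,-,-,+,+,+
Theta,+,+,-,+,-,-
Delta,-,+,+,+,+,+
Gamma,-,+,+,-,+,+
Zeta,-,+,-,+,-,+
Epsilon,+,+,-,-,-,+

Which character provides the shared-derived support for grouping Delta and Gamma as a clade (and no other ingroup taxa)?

Character polarity is set by the outgroup: the derived state is whichever differs from the outgroup's state, so for C4, C5, C6 the derived state is '-', and for the remaining characters it is '+'.
C1 (derived state '+') is shared by Epsilon and Theta — a synapomorphy uniting that clade.
C2 (derived state '+') is shared by all ingroup taxa — unites the whole ingroup.
C3: derived state '+' in Delta and Gamma only — synapomorphy for {Delta, Gamma}.
C4 (state '-') occurs in Epsilon and Gamma but conflicts with the nesting implied by the other characters — most parsimoniously interpreted as homoplasy.
C5 (derived state '-') is shared by Epsilon, Theta, and Zeta — a synapomorphy uniting that clade.
C6: derived state '-' in Theta only — an autapomorphy, so it tells us nothing about relationships among taxa.
Most parsimonious ingroup topology: ((Delta,Gamma),((Theta,Epsilon),Zeta)).
The clade {Delta, Gamma} is supported by C3: its derived state '+' occurs in exactly those taxa and in no other taxon (including the outgroup).

C3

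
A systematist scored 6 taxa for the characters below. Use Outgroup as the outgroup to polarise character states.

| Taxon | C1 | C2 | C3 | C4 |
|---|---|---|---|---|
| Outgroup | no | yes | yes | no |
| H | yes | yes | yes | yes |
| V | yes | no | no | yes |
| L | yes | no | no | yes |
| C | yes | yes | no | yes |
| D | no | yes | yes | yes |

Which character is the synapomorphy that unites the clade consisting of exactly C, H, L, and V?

C1

Character polarity is set by the outgroup: the derived state is whichever differs from the outgroup's state, so for C2, C3 the derived state is 'no', and for the remaining characters it is 'yes'.
C1: derived state 'yes' in C, H, L, and V only — synapomorphy for {C, H, L, V}.
Only L and V show the derived state 'no' for C2, supporting them as a clade.
C3 (derived state 'no') is shared by C, L, and V — a synapomorphy uniting that clade.
C4 (derived state 'yes') is shared by all ingroup taxa — unites the whole ingroup.
Most parsimonious ingroup topology: ((H,((V,L),C)),D).
The clade {C, H, L, V} is supported by C1: its derived state 'yes' occurs in exactly those taxa and in no other taxon (including the outgroup).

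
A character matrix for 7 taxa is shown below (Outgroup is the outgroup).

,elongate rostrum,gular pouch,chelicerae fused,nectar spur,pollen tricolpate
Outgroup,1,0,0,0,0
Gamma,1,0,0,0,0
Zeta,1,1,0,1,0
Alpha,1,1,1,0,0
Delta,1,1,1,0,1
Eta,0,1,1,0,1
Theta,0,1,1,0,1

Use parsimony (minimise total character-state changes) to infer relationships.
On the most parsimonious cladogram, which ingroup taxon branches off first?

Gamma

Character polarity is set by the outgroup: the derived state is whichever differs from the outgroup's state, so for elongate rostrum the derived state is '0', and for the remaining characters it is '1'.
Only Eta and Theta show the derived state '0' for elongate rostrum, supporting them as a clade.
Only Alpha, Delta, Eta, Theta, and Zeta show the derived state '1' for gular pouch, supporting them as a clade.
chelicerae fused (derived state '1') is shared by Alpha, Delta, Eta, and Theta — a synapomorphy uniting that clade.
nectar spur (derived state '1') is unique to Zeta (autapomorphy; uninformative for grouping).
pollen tricolpate (derived state '1') is shared by Delta, Eta, and Theta — a synapomorphy uniting that clade.
Most parsimonious ingroup topology: (Gamma,(Zeta,(Alpha,(Delta,(Eta,Theta))))).
Gamma is sister to the clade containing all other ingroup taxa, so it is the earliest-diverging (most basal) ingroup lineage.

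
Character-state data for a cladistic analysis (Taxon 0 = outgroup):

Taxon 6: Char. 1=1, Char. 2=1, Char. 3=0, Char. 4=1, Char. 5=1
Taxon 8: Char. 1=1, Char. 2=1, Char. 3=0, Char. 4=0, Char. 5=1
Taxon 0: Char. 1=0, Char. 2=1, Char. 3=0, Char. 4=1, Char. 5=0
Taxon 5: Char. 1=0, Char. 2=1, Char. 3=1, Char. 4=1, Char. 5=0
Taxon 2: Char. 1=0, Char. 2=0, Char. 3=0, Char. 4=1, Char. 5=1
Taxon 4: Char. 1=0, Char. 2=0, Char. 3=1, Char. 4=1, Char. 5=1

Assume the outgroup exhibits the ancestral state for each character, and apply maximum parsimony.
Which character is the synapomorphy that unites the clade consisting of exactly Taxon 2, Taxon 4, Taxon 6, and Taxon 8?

Char. 5

Character polarity is set by the outgroup: the derived state is whichever differs from the outgroup's state, so for Char. 2, Char. 4 the derived state is '0', and for the remaining characters it is '1'.
Only Taxon 6 and Taxon 8 show the derived state '1' for Char. 1, supporting them as a clade.
Char. 2: derived state '0' in Taxon 2 and Taxon 4 only — synapomorphy for {Taxon 2, Taxon 4}.
Char. 3 (state '1') occurs in Taxon 4 and Taxon 5 but conflicts with the nesting implied by the other characters — most parsimoniously interpreted as homoplasy.
Char. 4 (derived state '0') is unique to Taxon 8 (autapomorphy; uninformative for grouping).
Char. 5 (derived state '1') is shared by Taxon 2, Taxon 4, Taxon 6, and Taxon 8 — a synapomorphy uniting that clade.
Most parsimonious ingroup topology: (Taxon 5,((Taxon 6,Taxon 8),(Taxon 4,Taxon 2))).
The clade {Taxon 2, Taxon 4, Taxon 6, Taxon 8} is supported by Char. 5: its derived state '1' occurs in exactly those taxa and in no other taxon (including the outgroup).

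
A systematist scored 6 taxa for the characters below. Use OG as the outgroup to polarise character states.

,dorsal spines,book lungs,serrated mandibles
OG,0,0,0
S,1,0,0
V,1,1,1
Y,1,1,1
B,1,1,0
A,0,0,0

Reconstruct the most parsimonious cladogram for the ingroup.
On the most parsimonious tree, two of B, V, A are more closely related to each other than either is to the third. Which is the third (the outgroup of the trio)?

A

The outgroup has state '0' for every character, so '1' is the derived state throughout.
dorsal spines (derived state '1') is shared by B, S, V, and Y — a synapomorphy uniting that clade.
book lungs (derived state '1') is shared by B, V, and Y — a synapomorphy uniting that clade.
serrated mandibles: derived state '1' in V and Y only — synapomorphy for {V, Y}.
Most parsimonious ingroup topology: ((S,((V,Y),B)),A).
B and V share a more recent common ancestor with each other than either does with A, so A is the least closely related of the three.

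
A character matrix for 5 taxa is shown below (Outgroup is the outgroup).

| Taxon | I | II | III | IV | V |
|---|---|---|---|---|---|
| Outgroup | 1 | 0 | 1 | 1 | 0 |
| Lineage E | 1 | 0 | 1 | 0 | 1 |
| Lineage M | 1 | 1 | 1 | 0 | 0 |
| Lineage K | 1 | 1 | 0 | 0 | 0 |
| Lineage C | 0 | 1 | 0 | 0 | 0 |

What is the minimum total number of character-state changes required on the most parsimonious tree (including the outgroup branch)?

Character polarity is set by the outgroup: the derived state is whichever differs from the outgroup's state, so for I, III, IV the derived state is '0', and for the remaining characters it is '1'.
I (derived state '0') is unique to Lineage C (autapomorphy; uninformative for grouping).
II: derived state '1' in Lineage C, Lineage K, and Lineage M only — synapomorphy for {Lineage C, Lineage K, Lineage M}.
Only Lineage C and Lineage K show the derived state '0' for III, supporting them as a clade.
IV (derived state '0') is shared by all ingroup taxa — unites the whole ingroup.
V (derived state '1') is unique to Lineage E (autapomorphy; uninformative for grouping).
Most parsimonious ingroup topology: (Lineage E,(Lineage M,(Lineage K,Lineage C))).
Changes per character on this tree: I: 1; II: 1; III: 1; IV: 1; V: 1.
Total = 5.

5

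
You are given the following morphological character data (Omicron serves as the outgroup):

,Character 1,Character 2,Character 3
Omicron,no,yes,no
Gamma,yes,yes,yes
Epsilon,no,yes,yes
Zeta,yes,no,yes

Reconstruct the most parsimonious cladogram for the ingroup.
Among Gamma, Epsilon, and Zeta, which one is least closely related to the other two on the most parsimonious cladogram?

Epsilon

Character polarity is set by the outgroup: the derived state is whichever differs from the outgroup's state, so for Character 2 the derived state is 'no', and for the remaining characters it is 'yes'.
Character 1: derived state 'yes' in Gamma and Zeta only — synapomorphy for {Gamma, Zeta}.
Character 2 (derived state 'no') is unique to Zeta (autapomorphy; uninformative for grouping).
All ingroup taxa share the derived state 'yes' for Character 3; it defines the ingroup but does not resolve relationships within it.
Most parsimonious ingroup topology: ((Gamma,Zeta),Epsilon).
Gamma and Zeta share a more recent common ancestor with each other than either does with Epsilon, so Epsilon is the least closely related of the three.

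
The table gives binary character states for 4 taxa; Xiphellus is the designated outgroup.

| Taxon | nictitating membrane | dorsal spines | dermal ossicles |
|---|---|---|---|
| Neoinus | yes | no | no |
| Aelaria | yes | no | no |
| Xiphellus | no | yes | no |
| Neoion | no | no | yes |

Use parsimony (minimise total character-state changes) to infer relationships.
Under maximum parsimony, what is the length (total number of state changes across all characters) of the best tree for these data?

3

Character polarity is set by the outgroup: the derived state is whichever differs from the outgroup's state, so for dorsal spines the derived state is 'no', and for the remaining characters it is 'yes'.
nictitating membrane: derived state 'yes' in Aelaria and Neoinus only — synapomorphy for {Aelaria, Neoinus}.
dorsal spines (derived state 'no') is shared by all ingroup taxa — unites the whole ingroup.
dermal ossicles: derived state 'yes' in Neoion only — an autapomorphy, so it tells us nothing about relationships among taxa.
Most parsimonious ingroup topology: (Neoion,(Neoinus,Aelaria)).
Changes per character on this tree: nictitating membrane: 1; dorsal spines: 1; dermal ossicles: 1.
Total = 3.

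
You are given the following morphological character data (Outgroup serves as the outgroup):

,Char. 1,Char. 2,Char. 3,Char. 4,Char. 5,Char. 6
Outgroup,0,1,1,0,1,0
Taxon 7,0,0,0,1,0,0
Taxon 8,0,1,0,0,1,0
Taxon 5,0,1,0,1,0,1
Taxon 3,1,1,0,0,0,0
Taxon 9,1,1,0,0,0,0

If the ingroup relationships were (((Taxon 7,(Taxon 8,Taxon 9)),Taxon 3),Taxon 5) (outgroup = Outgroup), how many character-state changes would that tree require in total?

9

Map each character onto (((Taxon 7,(Taxon 8,Taxon 9)),Taxon 3),Taxon 5) (rooted by Outgroup) and count the minimum state changes it requires (Fitch parsimony):
Char. 1: 2; Char. 2: 1; Char. 3: 1; Char. 4: 2; Char. 5: 2; Char. 6: 1.
Total tree length = 9.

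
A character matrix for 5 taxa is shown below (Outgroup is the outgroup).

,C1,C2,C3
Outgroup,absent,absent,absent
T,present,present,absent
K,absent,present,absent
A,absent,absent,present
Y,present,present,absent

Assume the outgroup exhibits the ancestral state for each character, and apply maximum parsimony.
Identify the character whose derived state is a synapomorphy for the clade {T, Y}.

The outgroup has state 'absent' for every character, so 'present' is the derived state throughout.
C1: derived state 'present' in T and Y only — synapomorphy for {T, Y}.
C2: derived state 'present' in K, T, and Y only — synapomorphy for {K, T, Y}.
C3: derived state 'present' in A only — an autapomorphy, so it tells us nothing about relationships among taxa.
Most parsimonious ingroup topology: (((T,Y),K),A).
The clade {T, Y} is supported by C1: its derived state 'present' occurs in exactly those taxa and in no other taxon (including the outgroup).

C1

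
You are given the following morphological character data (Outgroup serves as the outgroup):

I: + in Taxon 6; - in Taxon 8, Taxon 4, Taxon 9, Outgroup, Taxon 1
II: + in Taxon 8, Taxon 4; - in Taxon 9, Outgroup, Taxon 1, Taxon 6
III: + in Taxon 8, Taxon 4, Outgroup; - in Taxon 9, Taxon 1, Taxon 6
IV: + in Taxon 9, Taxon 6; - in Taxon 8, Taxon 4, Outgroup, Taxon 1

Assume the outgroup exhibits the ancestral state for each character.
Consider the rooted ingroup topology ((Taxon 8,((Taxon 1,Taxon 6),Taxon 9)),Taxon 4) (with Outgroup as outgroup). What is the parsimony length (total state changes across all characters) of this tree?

Map each character onto ((Taxon 8,((Taxon 1,Taxon 6),Taxon 9)),Taxon 4) (rooted by Outgroup) and count the minimum state changes it requires (Fitch parsimony):
I: 1; II: 2; III: 1; IV: 2.
Total tree length = 6.

6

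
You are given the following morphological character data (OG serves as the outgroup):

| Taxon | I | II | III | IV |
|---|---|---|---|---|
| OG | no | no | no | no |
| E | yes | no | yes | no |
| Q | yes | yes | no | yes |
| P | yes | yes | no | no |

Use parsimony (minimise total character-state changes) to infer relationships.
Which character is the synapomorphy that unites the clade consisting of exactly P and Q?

II

The outgroup has state 'no' for every character, so 'yes' is the derived state throughout.
I (derived state 'yes') is shared by all ingroup taxa — unites the whole ingroup.
Only P and Q show the derived state 'yes' for II, supporting them as a clade.
III: derived state 'yes' in E only — an autapomorphy, so it tells us nothing about relationships among taxa.
IV: derived state 'yes' in Q only — an autapomorphy, so it tells us nothing about relationships among taxa.
Most parsimonious ingroup topology: (E,(Q,P)).
The clade {P, Q} is supported by II: its derived state 'yes' occurs in exactly those taxa and in no other taxon (including the outgroup).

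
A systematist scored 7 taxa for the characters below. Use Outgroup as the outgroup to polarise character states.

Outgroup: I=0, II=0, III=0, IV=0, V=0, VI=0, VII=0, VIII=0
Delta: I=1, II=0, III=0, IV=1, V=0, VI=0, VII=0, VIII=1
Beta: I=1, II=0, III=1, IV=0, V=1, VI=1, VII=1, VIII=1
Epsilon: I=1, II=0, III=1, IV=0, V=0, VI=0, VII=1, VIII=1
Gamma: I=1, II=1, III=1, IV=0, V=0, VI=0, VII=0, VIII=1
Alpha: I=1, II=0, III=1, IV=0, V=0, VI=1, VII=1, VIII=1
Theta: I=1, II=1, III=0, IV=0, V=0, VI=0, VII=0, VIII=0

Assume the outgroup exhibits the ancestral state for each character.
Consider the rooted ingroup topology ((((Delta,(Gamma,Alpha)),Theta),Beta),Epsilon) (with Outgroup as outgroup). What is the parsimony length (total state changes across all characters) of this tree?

15

Map each character onto ((((Delta,(Gamma,Alpha)),Theta),Beta),Epsilon) (rooted by Outgroup) and count the minimum state changes it requires (Fitch parsimony):
I: 1; II: 2; III: 3; IV: 1; V: 1; VI: 2; VII: 3; VIII: 2.
Total tree length = 15.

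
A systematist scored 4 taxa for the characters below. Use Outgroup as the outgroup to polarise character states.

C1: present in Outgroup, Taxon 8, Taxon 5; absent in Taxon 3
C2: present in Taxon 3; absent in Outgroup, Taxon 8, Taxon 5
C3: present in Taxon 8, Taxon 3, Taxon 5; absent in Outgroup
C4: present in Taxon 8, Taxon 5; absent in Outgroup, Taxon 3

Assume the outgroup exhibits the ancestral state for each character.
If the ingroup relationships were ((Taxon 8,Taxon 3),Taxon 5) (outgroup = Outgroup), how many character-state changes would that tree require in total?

5

Map each character onto ((Taxon 8,Taxon 3),Taxon 5) (rooted by Outgroup) and count the minimum state changes it requires (Fitch parsimony):
C1: 1; C2: 1; C3: 1; C4: 2.
Total tree length = 5.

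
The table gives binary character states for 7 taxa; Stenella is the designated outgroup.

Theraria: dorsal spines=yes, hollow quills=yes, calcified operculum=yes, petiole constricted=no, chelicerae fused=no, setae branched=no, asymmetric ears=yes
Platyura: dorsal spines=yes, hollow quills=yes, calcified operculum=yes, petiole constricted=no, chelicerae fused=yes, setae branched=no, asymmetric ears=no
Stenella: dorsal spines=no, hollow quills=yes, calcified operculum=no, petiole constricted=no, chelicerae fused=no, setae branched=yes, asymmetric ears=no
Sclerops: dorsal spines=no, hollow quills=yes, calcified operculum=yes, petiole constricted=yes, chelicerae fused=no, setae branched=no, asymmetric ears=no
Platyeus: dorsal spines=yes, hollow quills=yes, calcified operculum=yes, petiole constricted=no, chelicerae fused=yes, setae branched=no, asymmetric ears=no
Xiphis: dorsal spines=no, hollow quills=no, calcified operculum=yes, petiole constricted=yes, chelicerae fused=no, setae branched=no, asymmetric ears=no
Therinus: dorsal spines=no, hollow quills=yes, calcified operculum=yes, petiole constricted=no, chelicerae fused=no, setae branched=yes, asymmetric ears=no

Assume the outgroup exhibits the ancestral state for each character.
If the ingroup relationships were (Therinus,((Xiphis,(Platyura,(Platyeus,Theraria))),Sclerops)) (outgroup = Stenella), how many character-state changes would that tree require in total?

9

Map each character onto (Therinus,((Xiphis,(Platyura,(Platyeus,Theraria))),Sclerops)) (rooted by Stenella) and count the minimum state changes it requires (Fitch parsimony):
dorsal spines: 1; hollow quills: 1; calcified operculum: 1; petiole constricted: 2; chelicerae fused: 2; setae branched: 1; asymmetric ears: 1.
Total tree length = 9.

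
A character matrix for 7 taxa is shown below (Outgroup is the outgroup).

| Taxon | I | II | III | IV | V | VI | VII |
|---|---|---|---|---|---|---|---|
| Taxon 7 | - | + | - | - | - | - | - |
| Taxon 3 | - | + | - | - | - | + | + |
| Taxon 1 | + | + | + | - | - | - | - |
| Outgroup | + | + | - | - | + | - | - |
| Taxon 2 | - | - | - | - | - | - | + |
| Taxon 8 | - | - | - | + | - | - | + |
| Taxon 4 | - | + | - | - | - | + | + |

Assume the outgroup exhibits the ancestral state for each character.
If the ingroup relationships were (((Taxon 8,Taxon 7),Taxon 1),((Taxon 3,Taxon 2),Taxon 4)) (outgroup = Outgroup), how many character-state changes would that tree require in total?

11

Map each character onto (((Taxon 8,Taxon 7),Taxon 1),((Taxon 3,Taxon 2),Taxon 4)) (rooted by Outgroup) and count the minimum state changes it requires (Fitch parsimony):
I: 2; II: 2; III: 1; IV: 1; V: 1; VI: 2; VII: 2.
Total tree length = 11.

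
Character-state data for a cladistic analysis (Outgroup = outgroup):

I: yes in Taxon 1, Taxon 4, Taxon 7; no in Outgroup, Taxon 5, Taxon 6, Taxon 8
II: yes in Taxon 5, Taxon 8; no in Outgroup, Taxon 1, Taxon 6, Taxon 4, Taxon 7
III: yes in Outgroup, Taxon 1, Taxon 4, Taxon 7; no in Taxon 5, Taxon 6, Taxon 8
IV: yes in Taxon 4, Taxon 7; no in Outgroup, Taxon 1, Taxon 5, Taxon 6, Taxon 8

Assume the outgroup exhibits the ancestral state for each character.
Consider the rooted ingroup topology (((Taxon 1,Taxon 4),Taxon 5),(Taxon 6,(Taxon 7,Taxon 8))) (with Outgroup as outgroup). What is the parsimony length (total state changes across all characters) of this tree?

9

Map each character onto (((Taxon 1,Taxon 4),Taxon 5),(Taxon 6,(Taxon 7,Taxon 8))) (rooted by Outgroup) and count the minimum state changes it requires (Fitch parsimony):
I: 2; II: 2; III: 3; IV: 2.
Total tree length = 9.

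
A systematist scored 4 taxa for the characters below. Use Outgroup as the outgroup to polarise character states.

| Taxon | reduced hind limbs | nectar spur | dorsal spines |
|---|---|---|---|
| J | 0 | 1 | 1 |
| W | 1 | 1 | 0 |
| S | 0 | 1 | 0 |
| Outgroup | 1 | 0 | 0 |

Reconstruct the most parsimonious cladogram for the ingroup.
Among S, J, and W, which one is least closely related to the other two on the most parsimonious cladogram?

Character polarity is set by the outgroup: the derived state is whichever differs from the outgroup's state, so for reduced hind limbs the derived state is '0', and for the remaining characters it is '1'.
reduced hind limbs (derived state '0') is shared by J and S — a synapomorphy uniting that clade.
All ingroup taxa share the derived state '1' for nectar spur; it defines the ingroup but does not resolve relationships within it.
dorsal spines (derived state '1') is unique to J (autapomorphy; uninformative for grouping).
Most parsimonious ingroup topology: (W,(J,S)).
J and S share a more recent common ancestor with each other than either does with W, so W is the least closely related of the three.

W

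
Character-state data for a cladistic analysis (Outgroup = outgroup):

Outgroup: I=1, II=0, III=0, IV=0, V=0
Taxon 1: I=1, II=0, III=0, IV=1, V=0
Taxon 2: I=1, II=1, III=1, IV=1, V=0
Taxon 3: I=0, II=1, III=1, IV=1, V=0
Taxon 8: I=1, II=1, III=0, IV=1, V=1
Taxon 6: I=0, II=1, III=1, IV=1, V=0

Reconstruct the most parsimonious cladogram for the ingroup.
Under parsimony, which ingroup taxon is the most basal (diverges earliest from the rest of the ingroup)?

Character polarity is set by the outgroup: the derived state is whichever differs from the outgroup's state, so for I the derived state is '0', and for the remaining characters it is '1'.
Only Taxon 3 and Taxon 6 show the derived state '0' for I, supporting them as a clade.
II: derived state '1' in Taxon 2, Taxon 3, Taxon 6, and Taxon 8 only — synapomorphy for {Taxon 2, Taxon 3, Taxon 6, Taxon 8}.
Only Taxon 2, Taxon 3, and Taxon 6 show the derived state '1' for III, supporting them as a clade.
All ingroup taxa share the derived state '1' for IV; it defines the ingroup but does not resolve relationships within it.
V (derived state '1') is unique to Taxon 8 (autapomorphy; uninformative for grouping).
Most parsimonious ingroup topology: (Taxon 1,((Taxon 2,(Taxon 3,Taxon 6)),Taxon 8)).
Taxon 1 is sister to the clade containing all other ingroup taxa, so it is the earliest-diverging (most basal) ingroup lineage.

Taxon 1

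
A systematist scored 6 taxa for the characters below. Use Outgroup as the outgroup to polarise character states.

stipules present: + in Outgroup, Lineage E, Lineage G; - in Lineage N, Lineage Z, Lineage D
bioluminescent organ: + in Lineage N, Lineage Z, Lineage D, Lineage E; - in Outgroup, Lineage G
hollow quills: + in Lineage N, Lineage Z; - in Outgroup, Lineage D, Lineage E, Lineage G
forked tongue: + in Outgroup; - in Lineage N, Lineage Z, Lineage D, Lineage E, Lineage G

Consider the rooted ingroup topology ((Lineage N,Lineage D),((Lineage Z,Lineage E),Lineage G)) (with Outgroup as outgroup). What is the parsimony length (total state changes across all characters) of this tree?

7

Map each character onto ((Lineage N,Lineage D),((Lineage Z,Lineage E),Lineage G)) (rooted by Outgroup) and count the minimum state changes it requires (Fitch parsimony):
stipules present: 2; bioluminescent organ: 2; hollow quills: 2; forked tongue: 1.
Total tree length = 7.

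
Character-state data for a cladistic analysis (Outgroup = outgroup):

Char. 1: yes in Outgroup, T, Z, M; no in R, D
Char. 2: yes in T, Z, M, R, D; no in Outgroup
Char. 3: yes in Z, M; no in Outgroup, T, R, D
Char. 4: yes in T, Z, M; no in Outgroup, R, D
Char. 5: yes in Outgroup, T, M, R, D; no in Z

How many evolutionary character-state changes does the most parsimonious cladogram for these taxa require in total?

Character polarity is set by the outgroup: the derived state is whichever differs from the outgroup's state, so for Char. 1, Char. 5 the derived state is 'no', and for the remaining characters it is 'yes'.
Char. 1: derived state 'no' in D and R only — synapomorphy for {D, R}.
Char. 2 (derived state 'yes') is shared by all ingroup taxa — unites the whole ingroup.
Char. 3: derived state 'yes' in M and Z only — synapomorphy for {M, Z}.
Only M, T, and Z show the derived state 'yes' for Char. 4, supporting them as a clade.
Char. 5 (derived state 'no') is unique to Z (autapomorphy; uninformative for grouping).
Most parsimonious ingroup topology: (((M,Z),T),(D,R)).
Changes per character on this tree: Char. 1: 1; Char. 2: 1; Char. 3: 1; Char. 4: 1; Char. 5: 1.
Total = 5.

5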